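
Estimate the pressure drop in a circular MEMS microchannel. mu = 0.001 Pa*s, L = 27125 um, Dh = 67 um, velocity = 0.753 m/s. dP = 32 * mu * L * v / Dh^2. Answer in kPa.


Step 1: Convert to SI: L = 27125e-6 m, Dh = 67e-6 m
Step 2: dP = 32 * 0.001 * 27125e-6 * 0.753 / (67e-6)^2
Step 3: dP = 145601.25 Pa
Step 4: Convert to kPa: dP = 145.6 kPa


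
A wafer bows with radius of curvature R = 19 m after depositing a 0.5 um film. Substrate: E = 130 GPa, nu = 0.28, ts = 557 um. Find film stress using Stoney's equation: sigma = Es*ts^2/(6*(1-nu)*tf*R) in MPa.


Step 1: Compute numerator: Es * ts^2 = 130 * 557^2 = 40332370 (GPa*um^2)
Step 2: Compute denominator (R in um): 6*(1-nu)*tf*R = 6*0.72*0.5*19e6 = 41040000.0 (um^2)
Step 3: sigma (GPa) = 40332370 / 41040000.0 = 9.82758e-01 GPa
Step 4: Convert to MPa (x1000): sigma = 982.8 MPa


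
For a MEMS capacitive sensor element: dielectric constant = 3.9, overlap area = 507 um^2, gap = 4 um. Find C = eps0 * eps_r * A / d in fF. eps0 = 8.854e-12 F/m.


Step 1: Convert area to m^2: A = 507e-12 m^2
Step 2: Convert gap to m: d = 4e-6 m
Step 3: C = eps0 * eps_r * A / d
C = 8.854e-12 * 3.9 * 507e-12 / 4e-6
Step 4: Convert to fF (multiply by 1e15).
C = 4.38 fF


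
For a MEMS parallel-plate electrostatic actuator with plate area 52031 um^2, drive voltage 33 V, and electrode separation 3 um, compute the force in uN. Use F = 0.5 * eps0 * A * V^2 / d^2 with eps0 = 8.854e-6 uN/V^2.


Step 1: Identify parameters.
eps0 = 8.854e-6 uN/V^2, A = 52031 um^2, V = 33 V, d = 3 um
Step 2: Compute V^2 = 33^2 = 1089
Step 3: Compute d^2 = 3^2 = 9
Step 4: F = 0.5 * 8.854e-6 * 52031 * 1089 / 9
F = 27.871 uN


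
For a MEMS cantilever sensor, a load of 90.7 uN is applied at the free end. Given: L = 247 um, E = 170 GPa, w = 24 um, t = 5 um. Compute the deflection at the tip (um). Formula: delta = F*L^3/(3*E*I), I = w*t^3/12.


Step 1: Calculate the second moment of area.
I = w * t^3 / 12 = 24 * 5^3 / 12 = 250.0 um^4
Step 2: Convert E to consistent units (1 GPa = 1000 uN/um^2).
E = 170 GPa = 170000 uN/um^2
Step 3: Calculate tip deflection.
delta = F * L^3 / (3 * E * I)
delta = 90.7 * 247^3 / (3 * 170000 * 250.0)
delta = 10.7198 um


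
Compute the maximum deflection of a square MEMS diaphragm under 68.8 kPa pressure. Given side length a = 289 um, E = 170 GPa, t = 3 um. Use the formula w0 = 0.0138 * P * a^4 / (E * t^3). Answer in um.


Step 1: Convert pressure to compatible units (E is in GPa, so P in GPa).
P = 68.8 kPa = 68.8e-6 GPa
Step 2: Compute numerator: 0.0138 * P * a^4.
a^4 = 289^4 = 6975757441
numerator = 0.0138 * 68.8e-6 * 6975757441 = 6.623063e+03
Step 3: Compute denominator: E * t^3 = 170 * 3^3 = 4590
Step 4: w0 = numerator / denominator = 6.623063e+03 / 4590 = 1.4429 um


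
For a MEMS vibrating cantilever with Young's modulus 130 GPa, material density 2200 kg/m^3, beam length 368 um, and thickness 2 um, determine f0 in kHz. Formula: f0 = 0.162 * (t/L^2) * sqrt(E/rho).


Step 1: Convert units to SI.
t_SI = 2e-6 m, L_SI = 368e-6 m
Step 2: Calculate sqrt(E/rho).
sqrt(130e9 / 2200) = 7687.06 m/s
Step 3: Compute f0.
f0 = 0.162 * 2e-6 / (368e-6)^2 * 7687.06 = 18391.2 Hz = 18.39 kHz


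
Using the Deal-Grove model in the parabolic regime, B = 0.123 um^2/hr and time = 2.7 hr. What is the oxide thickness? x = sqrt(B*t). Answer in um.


Step 1: Compute B*t = 0.123 * 2.7 = 0.3321
Step 2: x = sqrt(0.3321)
x = 0.576 um


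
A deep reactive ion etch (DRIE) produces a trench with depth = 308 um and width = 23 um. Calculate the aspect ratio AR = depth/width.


Step 1: AR = depth / width
Step 2: AR = 308 / 23
AR = 13.4


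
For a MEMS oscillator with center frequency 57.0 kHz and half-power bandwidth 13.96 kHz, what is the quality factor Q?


Step 1: Q = f0 / bandwidth
Step 2: Q = 57.0 / 13.96
Q = 4.1


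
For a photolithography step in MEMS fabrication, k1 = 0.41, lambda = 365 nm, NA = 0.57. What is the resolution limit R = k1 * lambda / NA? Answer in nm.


Step 1: Identify values: k1 = 0.41, lambda = 365 nm, NA = 0.57
Step 2: R = k1 * lambda / NA
R = 0.41 * 365 / 0.57
R = 262.5 nm


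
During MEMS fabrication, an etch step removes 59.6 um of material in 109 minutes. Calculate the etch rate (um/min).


Step 1: Etch rate = depth / time
Step 2: rate = 59.6 / 109
rate = 0.547 um/min


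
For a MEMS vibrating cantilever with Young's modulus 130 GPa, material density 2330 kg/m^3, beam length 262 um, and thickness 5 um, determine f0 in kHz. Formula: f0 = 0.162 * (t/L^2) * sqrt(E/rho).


Step 1: Convert units to SI.
t_SI = 5e-6 m, L_SI = 262e-6 m
Step 2: Calculate sqrt(E/rho).
sqrt(130e9 / 2330) = 7469.54 m/s
Step 3: Compute f0.
f0 = 0.162 * 5e-6 / (262e-6)^2 * 7469.54 = 88140.7 Hz = 88.14 kHz


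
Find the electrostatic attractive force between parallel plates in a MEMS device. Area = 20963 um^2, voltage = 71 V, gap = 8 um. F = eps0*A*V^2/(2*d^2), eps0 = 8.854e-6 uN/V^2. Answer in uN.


Step 1: Identify parameters.
eps0 = 8.854e-6 uN/V^2, A = 20963 um^2, V = 71 V, d = 8 um
Step 2: Compute V^2 = 71^2 = 5041
Step 3: Compute d^2 = 8^2 = 64
Step 4: F = 0.5 * 8.854e-6 * 20963 * 5041 / 64
F = 7.31 uN


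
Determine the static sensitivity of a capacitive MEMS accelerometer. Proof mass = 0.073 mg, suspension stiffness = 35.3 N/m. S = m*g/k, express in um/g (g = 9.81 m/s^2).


Step 1: Convert mass: m = 0.073 mg = 7.30e-08 kg
Step 2: S = m * g / k = 7.30e-08 * 9.81 / 35.3
Step 3: S = 2.03e-08 m/g
Step 4: Convert to um/g: S = 0.02 um/g


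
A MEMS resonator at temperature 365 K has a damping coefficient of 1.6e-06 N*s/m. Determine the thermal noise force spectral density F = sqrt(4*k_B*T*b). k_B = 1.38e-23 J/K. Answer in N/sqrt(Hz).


Step 1: Compute 4 * k_B * T * b
= 4 * 1.38e-23 * 365 * 1.6e-06
= 3.2237e-26 N^2/Hz
Step 2: F_noise = sqrt(3.2237e-26)
F_noise = 1.80e-13 N/sqrt(Hz)


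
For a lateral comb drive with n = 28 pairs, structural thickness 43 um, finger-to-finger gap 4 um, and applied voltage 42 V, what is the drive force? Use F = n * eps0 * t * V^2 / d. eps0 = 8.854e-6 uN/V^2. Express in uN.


Step 1: Parameters: n=28, eps0=8.854e-6 uN/V^2, t=43 um, V=42 V, d=4 um
Step 2: V^2 = 1764
Step 3: F = 28 * 8.854e-6 * 43 * 1764 / 4
F = 4.701 uN


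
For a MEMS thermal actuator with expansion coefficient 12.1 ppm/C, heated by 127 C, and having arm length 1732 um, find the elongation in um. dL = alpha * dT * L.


Step 1: Convert CTE: alpha = 12.1 ppm/C = 12.1e-6 /C
Step 2: dL = 12.1e-6 * 127 * 1732
dL = 2.6616 um


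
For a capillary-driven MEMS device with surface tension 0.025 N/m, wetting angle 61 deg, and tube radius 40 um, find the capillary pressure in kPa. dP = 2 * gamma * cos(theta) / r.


Step 1: cos(61 deg) = 0.4848
Step 2: Convert r to m: r = 40e-6 m
Step 3: dP = 2 * 0.025 * 0.4848 / 40e-6 = 606.0 Pa
Step 4: Convert Pa to kPa (divide by 1000).
dP = 0.61 kPa


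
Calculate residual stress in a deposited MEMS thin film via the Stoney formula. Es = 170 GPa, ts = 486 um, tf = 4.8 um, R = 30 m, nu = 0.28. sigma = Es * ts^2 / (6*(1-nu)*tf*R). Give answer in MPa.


Step 1: Compute numerator: Es * ts^2 = 170 * 486^2 = 40153320 (GPa*um^2)
Step 2: Compute denominator (R in um): 6*(1-nu)*tf*R = 6*0.72*4.8*30e6 = 622080000.0 (um^2)
Step 3: sigma (GPa) = 40153320 / 622080000.0 = 6.4547e-02 GPa
Step 4: Convert to MPa (x1000): sigma = 64.5 MPa


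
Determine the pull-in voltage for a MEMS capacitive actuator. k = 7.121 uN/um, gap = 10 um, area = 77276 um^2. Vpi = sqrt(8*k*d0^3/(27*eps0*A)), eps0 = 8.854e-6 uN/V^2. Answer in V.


Step 1: Compute numerator: 8 * k * d0^3 = 8 * 7.121 * 10^3 = 56968.0
Step 2: Compute denominator: 27 * eps0 * A = 27 * 8.854e-6 * 77276 = 18.473446
Step 3: Vpi = sqrt(56968.0 / 18.473446)
Vpi = 55.53 V


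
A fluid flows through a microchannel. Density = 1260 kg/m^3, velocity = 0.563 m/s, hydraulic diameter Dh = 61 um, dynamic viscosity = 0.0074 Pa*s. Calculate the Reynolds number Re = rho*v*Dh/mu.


Step 1: Convert Dh to meters: Dh = 61e-6 m
Step 2: Re = rho * v * Dh / mu
Re = 1260 * 0.563 * 61e-6 / 0.0074
Re = 5.848


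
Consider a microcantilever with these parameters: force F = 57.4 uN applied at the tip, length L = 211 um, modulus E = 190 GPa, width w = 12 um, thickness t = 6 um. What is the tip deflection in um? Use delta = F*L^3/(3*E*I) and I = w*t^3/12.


Step 1: Calculate the second moment of area.
I = w * t^3 / 12 = 12 * 6^3 / 12 = 216.0 um^4
Step 2: Convert E to consistent units (1 GPa = 1000 uN/um^2).
E = 190 GPa = 190000 uN/um^2
Step 3: Calculate tip deflection.
delta = F * L^3 / (3 * E * I)
delta = 57.4 * 211^3 / (3 * 190000 * 216.0)
delta = 4.3796 um


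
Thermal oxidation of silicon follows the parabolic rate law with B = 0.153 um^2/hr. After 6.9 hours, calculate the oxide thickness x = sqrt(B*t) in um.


Step 1: Compute B*t = 0.153 * 6.9 = 1.0557
Step 2: x = sqrt(1.0557)
x = 1.027 um


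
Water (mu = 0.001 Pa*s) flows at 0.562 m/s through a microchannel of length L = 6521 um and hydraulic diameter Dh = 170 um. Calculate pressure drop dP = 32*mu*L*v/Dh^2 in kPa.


Step 1: Convert to SI: L = 6521e-6 m, Dh = 170e-6 m
Step 2: dP = 32 * 0.001 * 6521e-6 * 0.562 / (170e-6)^2
Step 3: dP = 4057.91 Pa
Step 4: Convert to kPa: dP = 4.06 kPa


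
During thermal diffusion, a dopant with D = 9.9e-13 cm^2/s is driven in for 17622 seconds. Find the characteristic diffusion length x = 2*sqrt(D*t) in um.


Step 1: Compute D*t = 9.9e-13 * 17622 = 1.744578e-08 cm^2
Step 2: sqrt(D*t) = 1.32082e-04 cm
Step 3: x = 2 * 1.32082e-04 cm = 2.64164e-04 cm
Step 4: Convert to um (1 cm = 1e4 um): x = 2.642 um


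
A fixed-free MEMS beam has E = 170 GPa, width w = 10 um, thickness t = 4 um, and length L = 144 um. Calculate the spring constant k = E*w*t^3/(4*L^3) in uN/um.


Step 1: Convert E to consistent units (1 GPa = 1000 uN/um^2).
E = 170 GPa = 170000 uN/um^2
Step 2: Compute t^3 = 4^3 = 64
Step 3: Compute L^3 = 144^3 = 2985984
Step 4: k = 170000 * 10 * 64 / (4 * 2985984)
k = 9.1092 uN/um


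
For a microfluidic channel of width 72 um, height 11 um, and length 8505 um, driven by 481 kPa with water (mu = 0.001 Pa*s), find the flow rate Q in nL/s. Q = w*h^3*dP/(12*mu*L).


Step 1: Convert all dimensions to SI (meters).
w = 72e-6 m, h = 11e-6 m, L = 8505e-6 m, dP = 481e3 Pa
Step 2: Q = w * h^3 * dP / (12 * mu * L)
Q = 72e-6 * (11e-6)^3 * 481e3 / (12 * 0.001 * 8505e-6) = 4.5164797e-10 m^3/s
Step 3: Convert Q from m^3/s to nL/s (1 m^3 = 1e12 nL, so multiply by 1e12).
Q = 451.648 nL/s


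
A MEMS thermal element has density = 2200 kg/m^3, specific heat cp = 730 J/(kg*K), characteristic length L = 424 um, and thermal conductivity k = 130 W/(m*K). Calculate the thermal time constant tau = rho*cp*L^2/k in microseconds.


Step 1: Convert L to m: L = 424e-6 m
Step 2: L^2 = (424e-6)^2 = 1.79776e-07 m^2
Step 3: tau = 2200 * 730 * 1.79776e-07 / 130 = 2.22092505e-03 s
Step 4: Convert to microseconds (multiply by 1e6).
tau = 2220.925 us


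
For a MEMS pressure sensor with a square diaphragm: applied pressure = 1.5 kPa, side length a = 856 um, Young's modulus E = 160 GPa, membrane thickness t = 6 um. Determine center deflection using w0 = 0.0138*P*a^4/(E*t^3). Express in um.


Step 1: Convert pressure to compatible units (E is in GPa, so P in GPa).
P = 1.5 kPa = 1.5e-6 GPa
Step 2: Compute numerator: 0.0138 * P * a^4.
a^4 = 856^4 = 536902045696
numerator = 0.0138 * 1.5e-6 * 536902045696 = 1.11139e+04
Step 3: Compute denominator: E * t^3 = 160 * 6^3 = 34560
Step 4: w0 = numerator / denominator = 1.11139e+04 / 34560 = 0.3216 um


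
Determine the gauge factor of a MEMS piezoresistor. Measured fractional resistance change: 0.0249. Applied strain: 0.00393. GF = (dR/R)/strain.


Step 1: Identify values.
dR/R = 0.0249, strain = 0.00393
Step 2: GF = (dR/R) / strain = 0.0249 / 0.00393
GF = 6.3


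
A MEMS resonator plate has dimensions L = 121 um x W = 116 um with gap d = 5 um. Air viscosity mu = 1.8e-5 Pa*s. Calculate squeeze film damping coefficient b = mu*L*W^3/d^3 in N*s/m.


Step 1: Convert to SI.
L = 121e-6 m, W = 116e-6 m, d = 5e-6 m
Step 2: W^3 = (116e-6)^3 = 1.56e-12 m^3
Step 3: d^3 = (5e-6)^3 = 1.25e-16 m^3
Step 4: b = 1.8e-5 * 121e-6 * 1.56e-12 / 1.25e-16
b = 2.72e-05 N*s/m


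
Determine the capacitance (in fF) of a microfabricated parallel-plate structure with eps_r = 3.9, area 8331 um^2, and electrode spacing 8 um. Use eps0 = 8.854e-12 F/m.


Step 1: Convert area to m^2: A = 8331e-12 m^2
Step 2: Convert gap to m: d = 8e-6 m
Step 3: C = eps0 * eps_r * A / d
C = 8.854e-12 * 3.9 * 8331e-12 / 8e-6
Step 4: Convert to fF (multiply by 1e15).
C = 35.96 fF


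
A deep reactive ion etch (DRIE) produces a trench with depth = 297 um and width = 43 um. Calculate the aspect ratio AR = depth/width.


Step 1: AR = depth / width
Step 2: AR = 297 / 43
AR = 6.9


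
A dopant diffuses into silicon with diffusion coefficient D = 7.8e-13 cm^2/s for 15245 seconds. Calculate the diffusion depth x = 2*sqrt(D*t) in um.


Step 1: Compute D*t = 7.8e-13 * 15245 = 1.18911e-08 cm^2
Step 2: sqrt(D*t) = 1.09046e-04 cm
Step 3: x = 2 * 1.09046e-04 cm = 2.18092e-04 cm
Step 4: Convert to um (1 cm = 1e4 um): x = 2.181 um


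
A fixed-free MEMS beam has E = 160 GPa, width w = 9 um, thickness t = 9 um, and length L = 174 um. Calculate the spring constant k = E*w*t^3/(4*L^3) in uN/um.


Step 1: Convert E to consistent units (1 GPa = 1000 uN/um^2).
E = 160 GPa = 160000 uN/um^2
Step 2: Compute t^3 = 9^3 = 729
Step 3: Compute L^3 = 174^3 = 5268024
Step 4: k = 160000 * 9 * 729 / (4 * 5268024)
k = 49.8175 uN/um


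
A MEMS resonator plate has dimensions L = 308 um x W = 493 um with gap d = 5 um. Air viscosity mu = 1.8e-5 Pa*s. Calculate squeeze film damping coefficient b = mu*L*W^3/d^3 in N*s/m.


Step 1: Convert to SI.
L = 308e-6 m, W = 493e-6 m, d = 5e-6 m
Step 2: W^3 = (493e-6)^3 = 1.20e-10 m^3
Step 3: d^3 = (5e-6)^3 = 1.25e-16 m^3
Step 4: b = 1.8e-5 * 308e-6 * 1.20e-10 / 1.25e-16
b = 5.31e-03 N*s/m


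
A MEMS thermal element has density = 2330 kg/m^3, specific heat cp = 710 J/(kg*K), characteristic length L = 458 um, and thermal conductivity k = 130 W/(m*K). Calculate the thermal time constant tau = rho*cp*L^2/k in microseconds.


Step 1: Convert L to m: L = 458e-6 m
Step 2: L^2 = (458e-6)^2 = 2.09764e-07 m^2
Step 3: tau = 2330 * 710 * 2.09764e-07 / 130 = 2.66932758e-03 s
Step 4: Convert to microseconds (multiply by 1e6).
tau = 2669.328 us


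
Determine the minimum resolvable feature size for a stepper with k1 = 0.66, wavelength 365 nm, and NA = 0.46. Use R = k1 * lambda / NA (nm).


Step 1: Identify values: k1 = 0.66, lambda = 365 nm, NA = 0.46
Step 2: R = k1 * lambda / NA
R = 0.66 * 365 / 0.46
R = 523.7 nm


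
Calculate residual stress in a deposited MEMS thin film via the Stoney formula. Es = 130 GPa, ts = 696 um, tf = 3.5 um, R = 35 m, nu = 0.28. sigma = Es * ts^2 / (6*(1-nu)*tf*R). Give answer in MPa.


Step 1: Compute numerator: Es * ts^2 = 130 * 696^2 = 62974080 (GPa*um^2)
Step 2: Compute denominator (R in um): 6*(1-nu)*tf*R = 6*0.72*3.5*35e6 = 529200000.0 (um^2)
Step 3: sigma (GPa) = 62974080 / 529200000.0 = 1.18999e-01 GPa
Step 4: Convert to MPa (x1000): sigma = 119.0 MPa


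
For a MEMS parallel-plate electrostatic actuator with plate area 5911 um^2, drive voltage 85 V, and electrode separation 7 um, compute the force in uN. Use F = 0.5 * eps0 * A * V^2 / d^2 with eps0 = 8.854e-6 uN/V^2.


Step 1: Identify parameters.
eps0 = 8.854e-6 uN/V^2, A = 5911 um^2, V = 85 V, d = 7 um
Step 2: Compute V^2 = 85^2 = 7225
Step 3: Compute d^2 = 7^2 = 49
Step 4: F = 0.5 * 8.854e-6 * 5911 * 7225 / 49
F = 3.858 uN


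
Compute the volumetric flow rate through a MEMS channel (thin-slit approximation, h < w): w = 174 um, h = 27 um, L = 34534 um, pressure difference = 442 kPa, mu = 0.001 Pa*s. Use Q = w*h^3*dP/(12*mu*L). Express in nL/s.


Step 1: Convert all dimensions to SI (meters).
w = 174e-6 m, h = 27e-6 m, L = 34534e-6 m, dP = 442e3 Pa
Step 2: Q = w * h^3 * dP / (12 * mu * L)
Q = 174e-6 * (27e-6)^3 * 442e3 / (12 * 0.001 * 34534e-6) = 3.65287389e-09 m^3/s
Step 3: Convert Q from m^3/s to nL/s (1 m^3 = 1e12 nL, so multiply by 1e12).
Q = 3652.874 nL/s


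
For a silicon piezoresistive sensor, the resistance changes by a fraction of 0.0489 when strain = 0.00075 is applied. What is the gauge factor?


Step 1: Identify values.
dR/R = 0.0489, strain = 0.00075
Step 2: GF = (dR/R) / strain = 0.0489 / 0.00075
GF = 65.2


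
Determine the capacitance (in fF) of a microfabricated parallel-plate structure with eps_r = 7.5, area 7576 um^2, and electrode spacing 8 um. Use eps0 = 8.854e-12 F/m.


Step 1: Convert area to m^2: A = 7576e-12 m^2
Step 2: Convert gap to m: d = 8e-6 m
Step 3: C = eps0 * eps_r * A / d
C = 8.854e-12 * 7.5 * 7576e-12 / 8e-6
Step 4: Convert to fF (multiply by 1e15).
C = 62.89 fF


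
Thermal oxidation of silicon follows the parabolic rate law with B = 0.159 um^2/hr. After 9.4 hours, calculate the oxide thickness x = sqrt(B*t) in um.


Step 1: Compute B*t = 0.159 * 9.4 = 1.4946
Step 2: x = sqrt(1.4946)
x = 1.223 um


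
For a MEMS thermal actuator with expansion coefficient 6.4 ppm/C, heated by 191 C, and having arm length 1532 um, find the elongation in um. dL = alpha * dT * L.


Step 1: Convert CTE: alpha = 6.4 ppm/C = 6.4e-6 /C
Step 2: dL = 6.4e-6 * 191 * 1532
dL = 1.8727 um


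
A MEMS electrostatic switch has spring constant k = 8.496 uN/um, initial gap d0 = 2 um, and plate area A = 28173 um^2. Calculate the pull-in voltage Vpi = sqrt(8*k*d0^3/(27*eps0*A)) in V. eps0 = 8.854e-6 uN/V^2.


Step 1: Compute numerator: 8 * k * d0^3 = 8 * 8.496 * 2^3 = 543.744
Step 2: Compute denominator: 27 * eps0 * A = 27 * 8.854e-6 * 28173 = 6.734981
Step 3: Vpi = sqrt(543.744 / 6.734981)
Vpi = 8.99 V


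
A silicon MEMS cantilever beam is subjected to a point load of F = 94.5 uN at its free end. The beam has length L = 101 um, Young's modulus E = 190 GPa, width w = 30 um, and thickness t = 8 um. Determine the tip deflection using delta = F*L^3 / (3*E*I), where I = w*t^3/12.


Step 1: Calculate the second moment of area.
I = w * t^3 / 12 = 30 * 8^3 / 12 = 1280.0 um^4
Step 2: Convert E to consistent units (1 GPa = 1000 uN/um^2).
E = 190 GPa = 190000 uN/um^2
Step 3: Calculate tip deflection.
delta = F * L^3 / (3 * E * I)
delta = 94.5 * 101^3 / (3 * 190000 * 1280.0)
delta = 0.1334 um


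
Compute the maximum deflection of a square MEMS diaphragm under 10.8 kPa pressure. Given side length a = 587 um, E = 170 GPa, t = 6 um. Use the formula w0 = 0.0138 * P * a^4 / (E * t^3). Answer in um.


Step 1: Convert pressure to compatible units (E is in GPa, so P in GPa).
P = 10.8 kPa = 10.8e-6 GPa
Step 2: Compute numerator: 0.0138 * P * a^4.
a^4 = 587^4 = 118727795761
numerator = 0.0138 * 10.8e-6 * 118727795761 = 1.76952e+04
Step 3: Compute denominator: E * t^3 = 170 * 6^3 = 36720
Step 4: w0 = numerator / denominator = 1.76952e+04 / 36720 = 0.4819 um


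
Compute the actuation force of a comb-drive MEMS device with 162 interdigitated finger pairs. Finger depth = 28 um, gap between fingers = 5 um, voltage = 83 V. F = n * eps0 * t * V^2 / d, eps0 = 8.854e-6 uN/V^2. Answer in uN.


Step 1: Parameters: n=162, eps0=8.854e-6 uN/V^2, t=28 um, V=83 V, d=5 um
Step 2: V^2 = 6889
Step 3: F = 162 * 8.854e-6 * 28 * 6889 / 5
F = 55.335 uN


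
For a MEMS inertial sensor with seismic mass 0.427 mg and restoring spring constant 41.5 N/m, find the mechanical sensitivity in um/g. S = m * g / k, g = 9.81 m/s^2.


Step 1: Convert mass: m = 0.427 mg = 4.27e-07 kg
Step 2: S = m * g / k = 4.27e-07 * 9.81 / 41.5
Step 3: S = 1.01e-07 m/g
Step 4: Convert to um/g: S = 0.101 um/g


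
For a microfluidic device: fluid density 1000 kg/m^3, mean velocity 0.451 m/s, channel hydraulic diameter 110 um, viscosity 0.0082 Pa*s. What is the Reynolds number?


Step 1: Convert Dh to meters: Dh = 110e-6 m
Step 2: Re = rho * v * Dh / mu
Re = 1000 * 0.451 * 110e-6 / 0.0082
Re = 6.05


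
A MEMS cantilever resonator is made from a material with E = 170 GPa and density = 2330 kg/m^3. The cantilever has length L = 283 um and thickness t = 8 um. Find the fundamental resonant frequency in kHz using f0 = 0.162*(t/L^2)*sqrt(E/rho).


Step 1: Convert units to SI.
t_SI = 8e-6 m, L_SI = 283e-6 m
Step 2: Calculate sqrt(E/rho).
sqrt(170e9 / 2330) = 8541.74 m/s
Step 3: Compute f0.
f0 = 0.162 * 8e-6 / (283e-6)^2 * 8541.74 = 138222.4 Hz = 138.22 kHz


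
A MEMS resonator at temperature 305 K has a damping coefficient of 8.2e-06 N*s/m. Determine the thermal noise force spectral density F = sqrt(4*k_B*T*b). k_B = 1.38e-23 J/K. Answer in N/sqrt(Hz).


Step 1: Compute 4 * k_B * T * b
= 4 * 1.38e-23 * 305 * 8.2e-06
= 1.3806e-25 N^2/Hz
Step 2: F_noise = sqrt(1.3806e-25)
F_noise = 3.72e-13 N/sqrt(Hz)


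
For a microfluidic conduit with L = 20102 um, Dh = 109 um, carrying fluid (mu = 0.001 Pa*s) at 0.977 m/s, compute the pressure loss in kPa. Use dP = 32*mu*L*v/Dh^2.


Step 1: Convert to SI: L = 20102e-6 m, Dh = 109e-6 m
Step 2: dP = 32 * 0.001 * 20102e-6 * 0.977 / (109e-6)^2
Step 3: dP = 52896.97 Pa
Step 4: Convert to kPa: dP = 52.9 kPa


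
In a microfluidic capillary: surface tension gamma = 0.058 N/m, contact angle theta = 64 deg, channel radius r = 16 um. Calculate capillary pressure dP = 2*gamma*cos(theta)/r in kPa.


Step 1: cos(64 deg) = 0.4384
Step 2: Convert r to m: r = 16e-6 m
Step 3: dP = 2 * 0.058 * 0.4384 / 16e-6 = 3178.4 Pa
Step 4: Convert Pa to kPa (divide by 1000).
dP = 3.18 kPa


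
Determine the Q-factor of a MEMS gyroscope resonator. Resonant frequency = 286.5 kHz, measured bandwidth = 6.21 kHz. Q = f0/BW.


Step 1: Q = f0 / bandwidth
Step 2: Q = 286.5 / 6.21
Q = 46.1


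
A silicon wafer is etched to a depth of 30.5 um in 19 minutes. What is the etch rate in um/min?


Step 1: Etch rate = depth / time
Step 2: rate = 30.5 / 19
rate = 1.605 um/min


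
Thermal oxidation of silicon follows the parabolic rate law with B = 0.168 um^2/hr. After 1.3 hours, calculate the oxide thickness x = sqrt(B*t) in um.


Step 1: Compute B*t = 0.168 * 1.3 = 0.2184
Step 2: x = sqrt(0.2184)
x = 0.467 um


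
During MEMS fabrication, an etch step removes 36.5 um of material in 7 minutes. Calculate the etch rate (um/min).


Step 1: Etch rate = depth / time
Step 2: rate = 36.5 / 7
rate = 5.214 um/min


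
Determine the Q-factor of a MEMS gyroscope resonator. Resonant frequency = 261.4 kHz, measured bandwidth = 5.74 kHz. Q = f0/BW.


Step 1: Q = f0 / bandwidth
Step 2: Q = 261.4 / 5.74
Q = 45.5


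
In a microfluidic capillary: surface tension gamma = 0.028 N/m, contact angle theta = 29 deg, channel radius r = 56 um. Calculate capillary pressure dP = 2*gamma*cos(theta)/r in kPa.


Step 1: cos(29 deg) = 0.8746
Step 2: Convert r to m: r = 56e-6 m
Step 3: dP = 2 * 0.028 * 0.8746 / 56e-6 = 874.6 Pa
Step 4: Convert Pa to kPa (divide by 1000).
dP = 0.87 kPa


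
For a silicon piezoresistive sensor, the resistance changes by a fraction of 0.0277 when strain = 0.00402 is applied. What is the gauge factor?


Step 1: Identify values.
dR/R = 0.0277, strain = 0.00402
Step 2: GF = (dR/R) / strain = 0.0277 / 0.00402
GF = 6.9


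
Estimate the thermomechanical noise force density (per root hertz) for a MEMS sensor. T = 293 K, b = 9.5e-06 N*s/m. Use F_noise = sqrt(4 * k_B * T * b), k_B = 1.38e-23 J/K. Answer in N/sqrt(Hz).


Step 1: Compute 4 * k_B * T * b
= 4 * 1.38e-23 * 293 * 9.5e-06
= 1.5365e-25 N^2/Hz
Step 2: F_noise = sqrt(1.5365e-25)
F_noise = 3.92e-13 N/sqrt(Hz)


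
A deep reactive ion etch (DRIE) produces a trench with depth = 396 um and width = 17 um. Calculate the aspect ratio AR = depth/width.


Step 1: AR = depth / width
Step 2: AR = 396 / 17
AR = 23.3


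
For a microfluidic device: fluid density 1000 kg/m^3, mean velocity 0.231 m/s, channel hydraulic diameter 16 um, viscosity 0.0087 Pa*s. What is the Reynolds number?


Step 1: Convert Dh to meters: Dh = 16e-6 m
Step 2: Re = rho * v * Dh / mu
Re = 1000 * 0.231 * 16e-6 / 0.0087
Re = 0.425


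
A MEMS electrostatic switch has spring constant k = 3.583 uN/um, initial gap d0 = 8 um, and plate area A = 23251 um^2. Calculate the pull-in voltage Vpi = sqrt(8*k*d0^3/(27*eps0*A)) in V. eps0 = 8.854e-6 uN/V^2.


Step 1: Compute numerator: 8 * k * d0^3 = 8 * 3.583 * 8^3 = 14675.968
Step 2: Compute denominator: 27 * eps0 * A = 27 * 8.854e-6 * 23251 = 5.558338
Step 3: Vpi = sqrt(14675.968 / 5.558338)
Vpi = 51.38 V


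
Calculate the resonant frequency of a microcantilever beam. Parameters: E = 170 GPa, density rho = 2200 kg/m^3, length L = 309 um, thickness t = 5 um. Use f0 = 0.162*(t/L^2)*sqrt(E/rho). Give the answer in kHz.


Step 1: Convert units to SI.
t_SI = 5e-6 m, L_SI = 309e-6 m
Step 2: Calculate sqrt(E/rho).
sqrt(170e9 / 2200) = 8790.49 m/s
Step 3: Compute f0.
f0 = 0.162 * 5e-6 / (309e-6)^2 * 8790.49 = 74572.9 Hz = 74.57 kHz


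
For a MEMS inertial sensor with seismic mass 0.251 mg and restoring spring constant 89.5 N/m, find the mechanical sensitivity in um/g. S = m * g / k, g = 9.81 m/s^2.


Step 1: Convert mass: m = 0.251 mg = 2.51e-07 kg
Step 2: S = m * g / k = 2.51e-07 * 9.81 / 89.5
Step 3: S = 2.75e-08 m/g
Step 4: Convert to um/g: S = 0.028 um/g


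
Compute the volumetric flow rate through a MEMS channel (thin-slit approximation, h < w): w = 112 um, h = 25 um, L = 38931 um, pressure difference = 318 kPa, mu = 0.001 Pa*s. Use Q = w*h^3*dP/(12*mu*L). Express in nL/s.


Step 1: Convert all dimensions to SI (meters).
w = 112e-6 m, h = 25e-6 m, L = 38931e-6 m, dP = 318e3 Pa
Step 2: Q = w * h^3 * dP / (12 * mu * L)
Q = 112e-6 * (25e-6)^3 * 318e3 / (12 * 0.001 * 38931e-6) = 1.1912101e-09 m^3/s
Step 3: Convert Q from m^3/s to nL/s (1 m^3 = 1e12 nL, so multiply by 1e12).
Q = 1191.21 nL/s


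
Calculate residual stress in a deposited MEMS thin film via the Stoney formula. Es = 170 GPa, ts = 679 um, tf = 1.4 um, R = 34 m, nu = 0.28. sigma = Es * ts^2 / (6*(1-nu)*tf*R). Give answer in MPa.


Step 1: Compute numerator: Es * ts^2 = 170 * 679^2 = 78376970 (GPa*um^2)
Step 2: Compute denominator (R in um): 6*(1-nu)*tf*R = 6*0.72*1.4*34e6 = 205632000.0 (um^2)
Step 3: sigma (GPa) = 78376970 / 205632000.0 = 3.81152e-01 GPa
Step 4: Convert to MPa (x1000): sigma = 381.2 MPa


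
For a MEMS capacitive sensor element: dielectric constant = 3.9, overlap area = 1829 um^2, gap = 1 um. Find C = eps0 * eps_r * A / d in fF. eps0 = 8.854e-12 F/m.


Step 1: Convert area to m^2: A = 1829e-12 m^2
Step 2: Convert gap to m: d = 1e-6 m
Step 3: C = eps0 * eps_r * A / d
C = 8.854e-12 * 3.9 * 1829e-12 / 1e-6
Step 4: Convert to fF (multiply by 1e15).
C = 63.16 fF


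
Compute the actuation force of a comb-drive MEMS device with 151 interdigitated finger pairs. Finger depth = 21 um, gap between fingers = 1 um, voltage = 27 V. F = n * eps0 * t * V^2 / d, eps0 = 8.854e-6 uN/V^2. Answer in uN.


Step 1: Parameters: n=151, eps0=8.854e-6 uN/V^2, t=21 um, V=27 V, d=1 um
Step 2: V^2 = 729
Step 3: F = 151 * 8.854e-6 * 21 * 729 / 1
F = 20.467 uN


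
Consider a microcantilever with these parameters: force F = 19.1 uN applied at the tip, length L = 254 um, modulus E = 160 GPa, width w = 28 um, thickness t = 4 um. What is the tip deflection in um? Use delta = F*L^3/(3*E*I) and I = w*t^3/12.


Step 1: Calculate the second moment of area.
I = w * t^3 / 12 = 28 * 4^3 / 12 = 149.3333 um^4
Step 2: Convert E to consistent units (1 GPa = 1000 uN/um^2).
E = 160 GPa = 160000 uN/um^2
Step 3: Calculate tip deflection.
delta = F * L^3 / (3 * E * I)
delta = 19.1 * 254^3 / (3 * 160000 * 149.3333)
delta = 4.3665 um


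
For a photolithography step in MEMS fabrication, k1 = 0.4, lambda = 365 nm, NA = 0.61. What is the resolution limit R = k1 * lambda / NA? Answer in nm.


Step 1: Identify values: k1 = 0.4, lambda = 365 nm, NA = 0.61
Step 2: R = k1 * lambda / NA
R = 0.4 * 365 / 0.61
R = 239.3 nm


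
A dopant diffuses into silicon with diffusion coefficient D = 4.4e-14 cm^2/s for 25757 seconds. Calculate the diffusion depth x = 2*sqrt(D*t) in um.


Step 1: Compute D*t = 4.4e-14 * 25757 = 1.133308e-09 cm^2
Step 2: sqrt(D*t) = 3.3665e-05 cm
Step 3: x = 2 * 3.3665e-05 cm = 6.733e-05 cm
Step 4: Convert to um (1 cm = 1e4 um): x = 0.673 um


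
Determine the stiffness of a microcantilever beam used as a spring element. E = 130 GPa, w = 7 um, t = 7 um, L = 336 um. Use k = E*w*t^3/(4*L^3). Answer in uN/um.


Step 1: Convert E to consistent units (1 GPa = 1000 uN/um^2).
E = 130 GPa = 130000 uN/um^2
Step 2: Compute t^3 = 7^3 = 343
Step 3: Compute L^3 = 336^3 = 37933056
Step 4: k = 130000 * 7 * 343 / (4 * 37933056)
k = 2.0571 uN/um


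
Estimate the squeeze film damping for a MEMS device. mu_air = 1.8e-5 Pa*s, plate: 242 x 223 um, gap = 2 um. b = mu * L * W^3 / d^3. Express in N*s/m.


Step 1: Convert to SI.
L = 242e-6 m, W = 223e-6 m, d = 2e-6 m
Step 2: W^3 = (223e-6)^3 = 1.11e-11 m^3
Step 3: d^3 = (2e-6)^3 = 8.00e-18 m^3
Step 4: b = 1.8e-5 * 242e-6 * 1.11e-11 / 8.00e-18
b = 6.04e-03 N*s/m


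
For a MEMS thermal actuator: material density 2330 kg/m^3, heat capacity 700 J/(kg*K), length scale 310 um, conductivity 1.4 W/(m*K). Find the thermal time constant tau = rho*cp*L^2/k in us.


Step 1: Convert L to m: L = 310e-6 m
Step 2: L^2 = (310e-6)^2 = 9.61e-08 m^2
Step 3: tau = 2330 * 700 * 9.61e-08 / 1.4 = 1.119565e-01 s
Step 4: Convert to microseconds (multiply by 1e6).
tau = 111956.5 us


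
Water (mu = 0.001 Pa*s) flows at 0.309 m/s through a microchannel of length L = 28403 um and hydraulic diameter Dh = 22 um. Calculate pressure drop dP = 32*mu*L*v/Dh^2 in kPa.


Step 1: Convert to SI: L = 28403e-6 m, Dh = 22e-6 m
Step 2: dP = 32 * 0.001 * 28403e-6 * 0.309 / (22e-6)^2
Step 3: dP = 580266.25 Pa
Step 4: Convert to kPa: dP = 580.27 kPa


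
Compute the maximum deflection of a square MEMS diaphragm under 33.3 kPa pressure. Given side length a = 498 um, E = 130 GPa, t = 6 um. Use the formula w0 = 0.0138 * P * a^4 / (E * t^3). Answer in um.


Step 1: Convert pressure to compatible units (E is in GPa, so P in GPa).
P = 33.3 kPa = 33.3e-6 GPa
Step 2: Compute numerator: 0.0138 * P * a^4.
a^4 = 498^4 = 61505984016
numerator = 0.0138 * 33.3e-6 * 61505984016 = 2.826446e+04
Step 3: Compute denominator: E * t^3 = 130 * 6^3 = 28080
Step 4: w0 = numerator / denominator = 2.826446e+04 / 28080 = 1.0066 um


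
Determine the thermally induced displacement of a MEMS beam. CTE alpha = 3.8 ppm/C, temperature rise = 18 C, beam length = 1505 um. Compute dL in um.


Step 1: Convert CTE: alpha = 3.8 ppm/C = 3.8e-6 /C
Step 2: dL = 3.8e-6 * 18 * 1505
dL = 0.1029 um


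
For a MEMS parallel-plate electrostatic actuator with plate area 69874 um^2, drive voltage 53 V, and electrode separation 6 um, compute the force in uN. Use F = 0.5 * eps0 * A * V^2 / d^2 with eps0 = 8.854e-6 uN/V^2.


Step 1: Identify parameters.
eps0 = 8.854e-6 uN/V^2, A = 69874 um^2, V = 53 V, d = 6 um
Step 2: Compute V^2 = 53^2 = 2809
Step 3: Compute d^2 = 6^2 = 36
Step 4: F = 0.5 * 8.854e-6 * 69874 * 2809 / 36
F = 24.137 uN


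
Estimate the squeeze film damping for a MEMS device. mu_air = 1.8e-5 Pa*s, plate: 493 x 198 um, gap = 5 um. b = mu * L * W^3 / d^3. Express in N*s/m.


Step 1: Convert to SI.
L = 493e-6 m, W = 198e-6 m, d = 5e-6 m
Step 2: W^3 = (198e-6)^3 = 7.76e-12 m^3
Step 3: d^3 = (5e-6)^3 = 1.25e-16 m^3
Step 4: b = 1.8e-5 * 493e-6 * 7.76e-12 / 1.25e-16
b = 5.51e-04 N*s/m


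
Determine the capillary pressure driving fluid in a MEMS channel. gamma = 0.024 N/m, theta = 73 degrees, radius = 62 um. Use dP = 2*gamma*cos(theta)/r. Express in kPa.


Step 1: cos(73 deg) = 0.2924
Step 2: Convert r to m: r = 62e-6 m
Step 3: dP = 2 * 0.024 * 0.2924 / 62e-6 = 226.4 Pa
Step 4: Convert Pa to kPa (divide by 1000).
dP = 0.23 kPa


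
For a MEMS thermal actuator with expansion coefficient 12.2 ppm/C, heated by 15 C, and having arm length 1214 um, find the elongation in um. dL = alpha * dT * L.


Step 1: Convert CTE: alpha = 12.2 ppm/C = 12.2e-6 /C
Step 2: dL = 12.2e-6 * 15 * 1214
dL = 0.2222 um


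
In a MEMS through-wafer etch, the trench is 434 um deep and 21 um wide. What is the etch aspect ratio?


Step 1: AR = depth / width
Step 2: AR = 434 / 21
AR = 20.7


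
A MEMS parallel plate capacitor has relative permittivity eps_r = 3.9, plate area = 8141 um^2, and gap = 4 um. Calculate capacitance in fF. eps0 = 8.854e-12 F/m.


Step 1: Convert area to m^2: A = 8141e-12 m^2
Step 2: Convert gap to m: d = 4e-6 m
Step 3: C = eps0 * eps_r * A / d
C = 8.854e-12 * 3.9 * 8141e-12 / 4e-6
Step 4: Convert to fF (multiply by 1e15).
C = 70.28 fF


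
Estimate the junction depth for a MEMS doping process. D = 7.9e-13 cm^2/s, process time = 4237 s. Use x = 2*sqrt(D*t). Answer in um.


Step 1: Compute D*t = 7.9e-13 * 4237 = 3.34723e-09 cm^2
Step 2: sqrt(D*t) = 5.78553e-05 cm
Step 3: x = 2 * 5.78553e-05 cm = 1.157106e-04 cm
Step 4: Convert to um (1 cm = 1e4 um): x = 1.157 um


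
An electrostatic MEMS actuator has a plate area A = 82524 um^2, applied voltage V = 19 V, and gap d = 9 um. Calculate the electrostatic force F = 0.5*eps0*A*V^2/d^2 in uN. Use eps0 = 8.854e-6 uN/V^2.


Step 1: Identify parameters.
eps0 = 8.854e-6 uN/V^2, A = 82524 um^2, V = 19 V, d = 9 um
Step 2: Compute V^2 = 19^2 = 361
Step 3: Compute d^2 = 9^2 = 81
Step 4: F = 0.5 * 8.854e-6 * 82524 * 361 / 81
F = 1.628 uN


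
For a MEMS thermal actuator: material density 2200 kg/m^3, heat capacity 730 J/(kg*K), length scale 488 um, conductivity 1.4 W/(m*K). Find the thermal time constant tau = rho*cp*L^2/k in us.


Step 1: Convert L to m: L = 488e-6 m
Step 2: L^2 = (488e-6)^2 = 2.38144e-07 m^2
Step 3: tau = 2200 * 730 * 2.38144e-07 / 1.4 = 2.7318518857e-01 s
Step 4: Convert to microseconds (multiply by 1e6).
tau = 273185.189 us


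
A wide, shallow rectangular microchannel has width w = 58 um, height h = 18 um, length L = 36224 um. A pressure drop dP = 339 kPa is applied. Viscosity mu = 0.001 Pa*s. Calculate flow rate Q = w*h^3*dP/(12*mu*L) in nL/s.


Step 1: Convert all dimensions to SI (meters).
w = 58e-6 m, h = 18e-6 m, L = 36224e-6 m, dP = 339e3 Pa
Step 2: Q = w * h^3 * dP / (12 * mu * L)
Q = 58e-6 * (18e-6)^3 * 339e3 / (12 * 0.001 * 36224e-6) = 2.6379561e-10 m^3/s
Step 3: Convert Q from m^3/s to nL/s (1 m^3 = 1e12 nL, so multiply by 1e12).
Q = 263.796 nL/s


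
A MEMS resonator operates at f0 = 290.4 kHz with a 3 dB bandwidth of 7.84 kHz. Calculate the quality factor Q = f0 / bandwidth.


Step 1: Q = f0 / bandwidth
Step 2: Q = 290.4 / 7.84
Q = 37.0


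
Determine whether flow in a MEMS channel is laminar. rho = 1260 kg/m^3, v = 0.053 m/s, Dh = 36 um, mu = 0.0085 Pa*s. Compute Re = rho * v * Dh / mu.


Step 1: Convert Dh to meters: Dh = 36e-6 m
Step 2: Re = rho * v * Dh / mu
Re = 1260 * 0.053 * 36e-6 / 0.0085
Re = 0.283
Since Re = 0.283 is below ~2300, the flow is laminar.


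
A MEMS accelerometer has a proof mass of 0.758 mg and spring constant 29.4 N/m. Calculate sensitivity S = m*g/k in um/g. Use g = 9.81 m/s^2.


Step 1: Convert mass: m = 0.758 mg = 7.58e-07 kg
Step 2: S = m * g / k = 7.58e-07 * 9.81 / 29.4
Step 3: S = 2.53e-07 m/g
Step 4: Convert to um/g: S = 0.253 um/g


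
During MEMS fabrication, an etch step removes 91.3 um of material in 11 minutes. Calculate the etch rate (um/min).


Step 1: Etch rate = depth / time
Step 2: rate = 91.3 / 11
rate = 8.3 um/min


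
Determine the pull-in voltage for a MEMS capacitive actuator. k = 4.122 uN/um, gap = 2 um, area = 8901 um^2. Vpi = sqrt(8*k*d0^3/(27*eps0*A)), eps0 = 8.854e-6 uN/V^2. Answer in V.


Step 1: Compute numerator: 8 * k * d0^3 = 8 * 4.122 * 2^3 = 263.808
Step 2: Compute denominator: 27 * eps0 * A = 27 * 8.854e-6 * 8901 = 2.127855
Step 3: Vpi = sqrt(263.808 / 2.127855)
Vpi = 11.13 V


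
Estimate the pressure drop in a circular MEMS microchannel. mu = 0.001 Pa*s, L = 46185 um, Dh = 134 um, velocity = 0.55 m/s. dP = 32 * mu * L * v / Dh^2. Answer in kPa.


Step 1: Convert to SI: L = 46185e-6 m, Dh = 134e-6 m
Step 2: dP = 32 * 0.001 * 46185e-6 * 0.55 / (134e-6)^2
Step 3: dP = 45269.33 Pa
Step 4: Convert to kPa: dP = 45.27 kPa


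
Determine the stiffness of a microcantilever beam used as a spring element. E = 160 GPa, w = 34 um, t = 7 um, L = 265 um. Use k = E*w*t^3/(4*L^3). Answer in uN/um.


Step 1: Convert E to consistent units (1 GPa = 1000 uN/um^2).
E = 160 GPa = 160000 uN/um^2
Step 2: Compute t^3 = 7^3 = 343
Step 3: Compute L^3 = 265^3 = 18609625
Step 4: k = 160000 * 34 * 343 / (4 * 18609625)
k = 25.0666 uN/um


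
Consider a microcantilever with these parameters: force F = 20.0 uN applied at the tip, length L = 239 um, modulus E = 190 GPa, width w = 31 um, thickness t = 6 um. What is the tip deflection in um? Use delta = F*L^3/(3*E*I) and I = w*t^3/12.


Step 1: Calculate the second moment of area.
I = w * t^3 / 12 = 31 * 6^3 / 12 = 558.0 um^4
Step 2: Convert E to consistent units (1 GPa = 1000 uN/um^2).
E = 190 GPa = 190000 uN/um^2
Step 3: Calculate tip deflection.
delta = F * L^3 / (3 * E * I)
delta = 20.0 * 239^3 / (3 * 190000 * 558.0)
delta = 0.8584 um


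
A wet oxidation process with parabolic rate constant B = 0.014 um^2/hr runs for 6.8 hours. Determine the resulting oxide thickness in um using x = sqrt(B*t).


Step 1: Compute B*t = 0.014 * 6.8 = 0.0952
Step 2: x = sqrt(0.0952)
x = 0.309 um


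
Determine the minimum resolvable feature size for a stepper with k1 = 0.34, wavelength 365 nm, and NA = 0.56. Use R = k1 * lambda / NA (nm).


Step 1: Identify values: k1 = 0.34, lambda = 365 nm, NA = 0.56
Step 2: R = k1 * lambda / NA
R = 0.34 * 365 / 0.56
R = 221.6 nm


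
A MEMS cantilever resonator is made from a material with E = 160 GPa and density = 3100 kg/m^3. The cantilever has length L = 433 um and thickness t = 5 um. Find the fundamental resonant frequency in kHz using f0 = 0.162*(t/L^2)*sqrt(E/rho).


Step 1: Convert units to SI.
t_SI = 5e-6 m, L_SI = 433e-6 m
Step 2: Calculate sqrt(E/rho).
sqrt(160e9 / 3100) = 7184.21 m/s
Step 3: Compute f0.
f0 = 0.162 * 5e-6 / (433e-6)^2 * 7184.21 = 31037.6 Hz = 31.04 kHz


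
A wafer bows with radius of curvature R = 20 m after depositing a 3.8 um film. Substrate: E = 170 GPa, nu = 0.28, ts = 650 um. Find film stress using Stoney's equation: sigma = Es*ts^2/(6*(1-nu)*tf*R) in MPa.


Step 1: Compute numerator: Es * ts^2 = 170 * 650^2 = 71825000 (GPa*um^2)
Step 2: Compute denominator (R in um): 6*(1-nu)*tf*R = 6*0.72*3.8*20e6 = 328320000.0 (um^2)
Step 3: sigma (GPa) = 71825000 / 328320000.0 = 2.18765e-01 GPa
Step 4: Convert to MPa (x1000): sigma = 218.8 MPa


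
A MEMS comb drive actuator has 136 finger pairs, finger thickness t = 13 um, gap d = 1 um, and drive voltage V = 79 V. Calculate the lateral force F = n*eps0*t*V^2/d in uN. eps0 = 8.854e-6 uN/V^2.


Step 1: Parameters: n=136, eps0=8.854e-6 uN/V^2, t=13 um, V=79 V, d=1 um
Step 2: V^2 = 6241
Step 3: F = 136 * 8.854e-6 * 13 * 6241 / 1
F = 97.696 uN


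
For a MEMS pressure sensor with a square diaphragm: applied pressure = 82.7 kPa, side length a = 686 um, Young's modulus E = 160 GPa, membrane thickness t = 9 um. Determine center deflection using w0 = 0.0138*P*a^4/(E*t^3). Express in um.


Step 1: Convert pressure to compatible units (E is in GPa, so P in GPa).
P = 82.7 kPa = 82.7e-6 GPa
Step 2: Compute numerator: 0.0138 * P * a^4.
a^4 = 686^4 = 221460595216
numerator = 0.0138 * 82.7e-6 * 221460595216 = 2.527441e+05
Step 3: Compute denominator: E * t^3 = 160 * 9^3 = 116640
Step 4: w0 = numerator / denominator = 2.527441e+05 / 116640 = 2.1669 um


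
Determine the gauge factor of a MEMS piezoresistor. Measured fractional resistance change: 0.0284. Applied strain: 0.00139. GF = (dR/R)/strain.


Step 1: Identify values.
dR/R = 0.0284, strain = 0.00139
Step 2: GF = (dR/R) / strain = 0.0284 / 0.00139
GF = 20.4


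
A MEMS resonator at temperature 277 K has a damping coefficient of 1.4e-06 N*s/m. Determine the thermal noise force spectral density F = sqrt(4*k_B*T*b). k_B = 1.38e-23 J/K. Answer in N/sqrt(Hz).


Step 1: Compute 4 * k_B * T * b
= 4 * 1.38e-23 * 277 * 1.4e-06
= 2.1407e-26 N^2/Hz
Step 2: F_noise = sqrt(2.1407e-26)
F_noise = 1.46e-13 N/sqrt(Hz)
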